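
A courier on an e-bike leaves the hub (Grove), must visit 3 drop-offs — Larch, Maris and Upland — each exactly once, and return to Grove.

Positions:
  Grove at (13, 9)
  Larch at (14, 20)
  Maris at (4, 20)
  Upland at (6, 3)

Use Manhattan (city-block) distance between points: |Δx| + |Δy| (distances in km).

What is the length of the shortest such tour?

With 3 stops there are 3!/2 = 3 distinct round trips (a route and its reverse cost the same).
Grove→Larch→Maris→Upland→Grove: 12+10+19+13 = 54
Grove→Larch→Upland→Maris→Grove: 12+25+19+20 = 76
Grove→Maris→Larch→Upland→Grove: 20+10+25+13 = 68
The minimum is 54.
One optimal route: Grove → Larch → Maris → Upland → Grove (or its reverse).

Shortest round trip = 54 km.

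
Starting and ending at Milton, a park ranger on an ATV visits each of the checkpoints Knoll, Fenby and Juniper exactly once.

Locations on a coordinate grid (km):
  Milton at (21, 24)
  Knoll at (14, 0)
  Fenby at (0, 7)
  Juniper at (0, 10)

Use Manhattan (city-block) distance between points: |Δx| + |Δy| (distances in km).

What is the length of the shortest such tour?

90 km — the shortest possible round trip.

With 3 stops there are 3!/2 = 3 distinct round trips (a route and its reverse cost the same).
Milton - Knoll - Fenby - Juniper - Milton: 31+21+3+35 = 90
Milton - Knoll - Juniper - Fenby - Milton: 31+24+3+38 = 96
Milton - Fenby - Knoll - Juniper - Milton: 38+21+24+35 = 118
The minimum is 90.
One optimal route: Milton → Knoll → Fenby → Juniper → Milton (or its reverse).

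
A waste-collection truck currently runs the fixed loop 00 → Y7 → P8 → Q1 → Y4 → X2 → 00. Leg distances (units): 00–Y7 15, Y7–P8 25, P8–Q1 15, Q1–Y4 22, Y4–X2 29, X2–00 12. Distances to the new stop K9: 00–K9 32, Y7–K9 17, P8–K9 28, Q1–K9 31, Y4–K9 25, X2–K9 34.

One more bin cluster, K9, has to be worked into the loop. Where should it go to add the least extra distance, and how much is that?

Minimum extra distance: 20, inserting K9 between Y7 and P8.

Insertion cost between consecutive stops i–j is d(i,K9) + d(K9,j) − d(i,j):
  between 00 and Y7: 32 + 17 − 15 = 34
  between Y7 and P8: 17 + 28 − 25 = 20
  between P8 and Q1: 28 + 31 − 15 = 44
  between Q1 and Y4: 31 + 25 − 22 = 34
  between Y4 and X2: 25 + 34 − 29 = 30
  between X2 and 00: 34 + 32 − 12 = 54
Cheapest insertion is between Y7 and P8, adding 20.
New total = 118 + 20 = 138.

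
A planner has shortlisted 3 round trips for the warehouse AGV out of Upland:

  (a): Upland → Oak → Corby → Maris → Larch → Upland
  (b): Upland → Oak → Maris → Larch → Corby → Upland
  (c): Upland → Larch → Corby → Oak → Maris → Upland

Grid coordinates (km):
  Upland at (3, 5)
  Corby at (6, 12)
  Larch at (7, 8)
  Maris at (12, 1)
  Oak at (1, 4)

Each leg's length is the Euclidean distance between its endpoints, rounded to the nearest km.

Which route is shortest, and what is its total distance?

Shortest is (b), total 34 km.

(a): 2 + 9 + 13 + 9 + 5 = 38
(b): 2 + 11 + 9 + 4 + 8 = 34
(c): 5 + 4 + 9 + 11 + 10 = 39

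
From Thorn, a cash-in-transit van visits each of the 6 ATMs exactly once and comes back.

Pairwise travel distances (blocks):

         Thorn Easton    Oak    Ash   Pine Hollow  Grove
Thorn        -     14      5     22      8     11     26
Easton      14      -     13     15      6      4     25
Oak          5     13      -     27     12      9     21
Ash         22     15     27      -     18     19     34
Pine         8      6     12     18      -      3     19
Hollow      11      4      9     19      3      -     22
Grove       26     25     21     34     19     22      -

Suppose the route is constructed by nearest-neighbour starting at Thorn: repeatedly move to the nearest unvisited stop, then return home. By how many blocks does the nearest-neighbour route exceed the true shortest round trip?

9 blocks longer than the optimal tour.

From Thorn: Oak=5, Pine=8, Hollow=11, Easton=14, Ash=22, Grove=26 → choose Oak (5).
From Oak: Hollow=9, Pine=12, Easton=13, Grove=21, Ash=27 → choose Hollow (9).
From Hollow: Pine=3, Easton=4, Ash=19, Grove=22 → choose Pine (3).
From Pine: Easton=6, Ash=18, Grove=19 → choose Easton (6).
From Easton: Ash=15, Grove=25 → choose Ash (15).
From Ash: Grove=34 → choose Grove (34).
NN route Thorn → Oak → Hollow → Pine → Easton → Ash → Grove → Thorn costs 98.
Optimal: Thorn → Oak → Grove → Pine → Hollow → Easton → Ash → Thorn costs 89 (by enumerating all 360 distinct tours).
Excess = 98 − 89 = 9.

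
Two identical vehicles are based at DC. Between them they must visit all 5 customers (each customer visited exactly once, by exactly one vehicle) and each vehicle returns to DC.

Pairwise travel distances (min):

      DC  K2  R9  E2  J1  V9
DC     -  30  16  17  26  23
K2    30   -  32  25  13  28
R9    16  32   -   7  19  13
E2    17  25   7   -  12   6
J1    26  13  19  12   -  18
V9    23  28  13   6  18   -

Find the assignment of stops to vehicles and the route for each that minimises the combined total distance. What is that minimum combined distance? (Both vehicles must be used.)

There are 2^4 − 1 = 15 ways to divide the 5 stops into two non-empty groups. For each, the best each vehicle can do is its own shortest tour through its group:
  {K2} + {R9, E2, J1, V9}: 60 + 73 = 133
  {R9} + {K2, E2, J1, V9}: 32 + 84 = 116
  {K2, R9} + {E2, J1, V9}: 78 + 67 = 145
  {E2} + {K2, R9, J1, V9}: 34 + 90 = 124
  {K2, E2} + {R9, J1, V9}: 72 + 73 = 145
  {R9, E2} + {K2, J1, V9}: 40 + 84 = 124
  … (15 splits in total)
Best: vehicle 1 DC → R9 → DC = 32; vehicle 2 DC → K2 → J1 → E2 → V9 → DC = 84; combined 116.

116 min — the smallest possible combined total.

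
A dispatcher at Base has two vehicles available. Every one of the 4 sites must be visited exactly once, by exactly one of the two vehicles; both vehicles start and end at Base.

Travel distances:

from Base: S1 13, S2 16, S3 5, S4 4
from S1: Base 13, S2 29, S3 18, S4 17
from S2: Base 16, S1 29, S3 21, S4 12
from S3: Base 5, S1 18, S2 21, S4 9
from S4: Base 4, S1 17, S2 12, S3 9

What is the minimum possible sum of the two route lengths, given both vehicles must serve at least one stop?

68 — the smallest possible combined total.

Try each way of splitting the stops between the two vehicles (each non-empty) and, for each split, find the best tour for each vehicle:
  {S1} + {S2, S3, S4}: 26 + 42 = 68
  {S2} + {S1, S3, S4}: 32 + 44 = 76
  {S1, S2} + {S3, S4}: 58 + 18 = 76
  {S3} + {S1, S2, S4}: 10 + 58 = 68
  {S1, S3} + {S2, S4}: 36 + 32 = 68
  {S2, S3} + {S1, S4}: 42 + 34 = 76
  … (7 splits in total)
Best: vehicle 1 Base → S1 → Base = 26; vehicle 2 Base → S2 → S4 → S3 → Base = 42; combined 68.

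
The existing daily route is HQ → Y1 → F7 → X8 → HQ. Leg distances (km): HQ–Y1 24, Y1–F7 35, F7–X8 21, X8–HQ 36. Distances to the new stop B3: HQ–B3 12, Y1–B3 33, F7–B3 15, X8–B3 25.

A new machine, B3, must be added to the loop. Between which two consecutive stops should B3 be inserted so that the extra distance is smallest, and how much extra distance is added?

Adding 1 km by placing B3 on the X8–HQ leg.

Insertion cost between consecutive stops i–j is d(i,B3) + d(B3,j) − d(i,j):
  between HQ and Y1: 12 + 33 − 24 = 21
  between Y1 and F7: 33 + 15 − 35 = 13
  between F7 and X8: 15 + 25 − 21 = 19
  between X8 and HQ: 25 + 12 − 36 = 1
Cheapest insertion is between X8 and HQ, adding 1.
New total = 116 + 1 = 117.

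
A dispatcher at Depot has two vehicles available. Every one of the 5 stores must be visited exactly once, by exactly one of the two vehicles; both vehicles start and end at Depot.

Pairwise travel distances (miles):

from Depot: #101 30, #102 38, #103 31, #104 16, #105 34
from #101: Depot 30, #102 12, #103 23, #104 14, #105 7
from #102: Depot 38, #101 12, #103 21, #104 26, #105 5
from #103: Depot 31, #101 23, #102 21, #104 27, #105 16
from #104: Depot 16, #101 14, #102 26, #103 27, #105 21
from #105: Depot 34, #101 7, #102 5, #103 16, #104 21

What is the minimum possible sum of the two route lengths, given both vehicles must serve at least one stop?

Minimum combined distance: 126 miles.

Check every non-empty split of the stops between the two vehicles; for each half take its own optimal tour:
  {#101} + {#102, #103, #104, #105}: 60 + 94 = 154
  {#102} + {#101, #103, #104, #105}: 76 + 84 = 160
  {#101, #102} + {#103, #104, #105}: 80 + 84 = 164
  {#103} + {#101, #102, #104, #105}: 62 + 80 = 142
  {#101, #103} + {#102, #104, #105}: 84 + 80 = 164
  {#102, #103} + {#101, #104, #105}: 90 + 71 = 161
  … (15 splits in total)
  {#104} + {#101, #102, #103, #105}: 32 + 94 = 126  ← best
Best: vehicle 1 Depot → #104 → Depot = 32; vehicle 2 Depot → #101 → #102 → #105 → #103 → Depot = 94; combined 126.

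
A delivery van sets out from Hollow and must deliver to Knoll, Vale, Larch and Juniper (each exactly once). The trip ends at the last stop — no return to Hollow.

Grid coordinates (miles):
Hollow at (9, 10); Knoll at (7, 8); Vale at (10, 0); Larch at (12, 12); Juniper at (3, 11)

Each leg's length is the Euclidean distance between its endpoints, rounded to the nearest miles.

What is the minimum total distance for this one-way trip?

Shortest open route: 27 miles.

There are 4! = 24 possible orderings.
Hollow→Knoll→Vale→Larch→Juniper: 3+9+12+9 = 33
Hollow→Knoll→Vale→Juniper→Larch: 3+9+13+9 = 34
Hollow→Knoll→Larch→Vale→Juniper: 3+6+12+13 = 34
Hollow→Knoll→Larch→Juniper→Vale: 3+6+9+13 = 31
Hollow→Knoll→Juniper→Vale→Larch: 3+5+13+12 = 33
Hollow→Knoll→Juniper→Larch→Vale: 3+5+9+12 = 29
Hollow→Vale→Knoll→Larch→Juniper: 10+9+6+9 = 34
Hollow→Vale→Knoll→Juniper→Larch: 10+9+5+9 = 33
Hollow→Vale→Larch→Knoll→Juniper: 10+12+6+5 = 33
Hollow→Vale→Larch→Juniper→Knoll: 10+12+9+5 = 36
Hollow→Vale→Juniper→Knoll→Larch: 10+13+5+6 = 34
Hollow→Vale→Juniper→Larch→Knoll: 10+13+9+6 = 38
Hollow→Larch→Knoll→Vale→Juniper: 4+6+9+13 = 32
Hollow→Larch→Knoll→Juniper→Vale: 4+6+5+13 = 28
… (10 more)
Hollow→Larch→Juniper→Knoll→Vale: 4+9+5+9 = 27  ← best
The minimum is 27.
One shortest path: Hollow → Larch → Juniper → Knoll → Vale.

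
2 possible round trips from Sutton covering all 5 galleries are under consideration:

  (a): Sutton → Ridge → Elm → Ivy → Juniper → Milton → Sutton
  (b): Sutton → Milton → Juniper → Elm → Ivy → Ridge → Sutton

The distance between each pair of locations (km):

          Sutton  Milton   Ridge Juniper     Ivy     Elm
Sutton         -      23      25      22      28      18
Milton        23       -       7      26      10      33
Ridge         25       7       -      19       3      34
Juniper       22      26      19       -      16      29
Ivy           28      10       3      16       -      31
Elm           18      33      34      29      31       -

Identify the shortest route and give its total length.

137 km — (b) is the shortest.

(a): 25 + 34 + 31 + 16 + 26 + 23 = 155
(b): 23 + 26 + 29 + 31 + 3 + 25 = 137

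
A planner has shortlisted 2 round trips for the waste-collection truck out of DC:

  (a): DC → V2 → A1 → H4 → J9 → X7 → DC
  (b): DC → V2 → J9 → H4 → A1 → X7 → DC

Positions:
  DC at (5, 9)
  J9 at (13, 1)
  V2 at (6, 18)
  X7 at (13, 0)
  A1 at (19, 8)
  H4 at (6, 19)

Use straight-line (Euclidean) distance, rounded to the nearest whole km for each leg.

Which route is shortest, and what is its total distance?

(a): 9 + 16 + 17 + 19 + 1 + 12 = 74
(b): 9 + 18 + 19 + 17 + 10 + 12 = 85

74 km — (a) is the shortest.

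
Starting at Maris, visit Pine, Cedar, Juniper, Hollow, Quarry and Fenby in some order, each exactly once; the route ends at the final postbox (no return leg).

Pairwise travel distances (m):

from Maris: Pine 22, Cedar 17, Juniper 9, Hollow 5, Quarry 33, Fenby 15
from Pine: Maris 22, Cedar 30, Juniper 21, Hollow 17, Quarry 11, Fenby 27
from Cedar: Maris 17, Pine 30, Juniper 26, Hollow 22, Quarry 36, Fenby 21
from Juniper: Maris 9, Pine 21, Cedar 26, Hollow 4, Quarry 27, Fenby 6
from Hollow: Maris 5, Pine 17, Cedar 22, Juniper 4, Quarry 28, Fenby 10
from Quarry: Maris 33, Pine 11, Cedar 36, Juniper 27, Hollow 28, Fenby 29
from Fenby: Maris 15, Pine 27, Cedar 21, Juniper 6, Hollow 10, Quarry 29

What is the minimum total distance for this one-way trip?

There are 6! = 720 possible orderings.
Maris - Pine - Cedar - Juniper - Hollow - Quarry - Fenby: 22+30+26+4+28+29 = 139
Maris - Pine - Cedar - Juniper - Hollow - Fenby - Quarry: 22+30+26+4+10+29 = 121
Maris - Pine - Cedar - Juniper - Quarry - Hollow - Fenby: 22+30+26+27+28+10 = 143
Maris - Pine - Cedar - Juniper - Quarry - Fenby - Hollow: 22+30+26+27+29+10 = 144
Maris - Pine - Cedar - Juniper - Fenby - Hollow - Quarry: 22+30+26+6+10+28 = 122
Maris - Pine - Cedar - Juniper - Fenby - Quarry - Hollow: 22+30+26+6+29+28 = 141
Maris - Pine - Cedar - Hollow - Juniper - Quarry - Fenby: 22+30+22+4+27+29 = 134
Maris - Pine - Cedar - Hollow - Juniper - Fenby - Quarry: 22+30+22+4+6+29 = 113
… (712 more)
Maris - Cedar - Fenby - Juniper - Hollow - Pine - Quarry: 17+21+6+4+17+11 = 76  ← best
The minimum is 76.
One shortest path: Maris → Cedar → Fenby → Juniper → Hollow → Pine → Quarry.

Minimum one-way distance = 76 m.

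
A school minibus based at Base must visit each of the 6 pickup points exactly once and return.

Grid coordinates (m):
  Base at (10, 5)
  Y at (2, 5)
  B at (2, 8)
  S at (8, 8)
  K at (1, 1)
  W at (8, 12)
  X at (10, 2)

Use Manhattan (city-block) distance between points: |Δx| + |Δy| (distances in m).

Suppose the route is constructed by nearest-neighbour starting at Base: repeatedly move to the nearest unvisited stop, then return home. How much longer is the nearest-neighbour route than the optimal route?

Base: X=3, S=5, Y=8, W=9, B=11, K=13 ⇒ X
X: S=8, K=10, Y=11, W=12, B=14 ⇒ S
S: W=4, B=6, Y=9, K=14 ⇒ W
W: B=10, Y=13, K=18 ⇒ B
B: Y=3, K=8 ⇒ Y
Y: K=5 ⇒ K
NN route Base → X → S → W → B → Y → K → Base costs 46.
Optimal: Base → S → W → B → Y → K → X → Base costs 40 (by enumerating all 360 distinct tours).
Excess = 46 − 40 = 6.

Excess over optimum: 6 m.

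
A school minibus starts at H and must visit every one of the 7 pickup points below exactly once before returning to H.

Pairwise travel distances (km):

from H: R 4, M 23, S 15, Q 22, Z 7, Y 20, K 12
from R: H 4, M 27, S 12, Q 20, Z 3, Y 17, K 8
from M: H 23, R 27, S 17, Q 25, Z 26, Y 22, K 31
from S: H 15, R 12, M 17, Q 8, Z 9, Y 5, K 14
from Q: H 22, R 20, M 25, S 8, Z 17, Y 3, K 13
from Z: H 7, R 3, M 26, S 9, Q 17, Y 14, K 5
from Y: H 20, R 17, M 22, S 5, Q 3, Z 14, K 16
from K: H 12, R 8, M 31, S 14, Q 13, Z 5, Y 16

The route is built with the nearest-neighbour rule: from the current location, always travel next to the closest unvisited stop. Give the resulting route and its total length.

From H: distances to unvisited — R=4, Z=7, K=12, S=15, Y=20, Q=22, M=23. Nearest is R (4).
From R: distances to unvisited — Z=3, K=8, S=12, Y=17, Q=20, M=27. Nearest is Z (3).
From Z: distances to unvisited — K=5, S=9, Y=14, Q=17, M=26. Nearest is K (5).
From K: distances to unvisited — Q=13, S=14, Y=16, M=31. Nearest is Q (13).
From Q: distances to unvisited — Y=3, S=8, M=25. Nearest is Y (3).
From Y: distances to unvisited — S=5, M=22. Nearest is S (5).
From S: distances to unvisited — M=17. Nearest is M (17).
Return M→H: 23.
Total = 4 + 3 + 5 + 13 + 3 + 5 + 17 + 23 = 73.

73 km along H → R → Z → K → Q → Y → S → M → H.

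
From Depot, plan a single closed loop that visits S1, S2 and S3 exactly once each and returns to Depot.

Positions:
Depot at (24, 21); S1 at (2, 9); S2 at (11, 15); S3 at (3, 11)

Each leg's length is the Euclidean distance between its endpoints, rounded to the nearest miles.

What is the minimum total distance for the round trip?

Minimum total distance: 50 miles.

With 3 stops there are 3!/2 = 3 distinct round trips (a route and its reverse cost the same).
Depot → S1 → S2 → S3 → Depot: 25+11+9+23 = 68
Depot → S1 → S3 → S2 → Depot: 25+2+9+14 = 50
Depot → S2 → S1 → S3 → Depot: 14+11+2+23 = 50
The minimum is 50.
One optimal route: Depot → S1 → S3 → S2 → Depot (or its reverse).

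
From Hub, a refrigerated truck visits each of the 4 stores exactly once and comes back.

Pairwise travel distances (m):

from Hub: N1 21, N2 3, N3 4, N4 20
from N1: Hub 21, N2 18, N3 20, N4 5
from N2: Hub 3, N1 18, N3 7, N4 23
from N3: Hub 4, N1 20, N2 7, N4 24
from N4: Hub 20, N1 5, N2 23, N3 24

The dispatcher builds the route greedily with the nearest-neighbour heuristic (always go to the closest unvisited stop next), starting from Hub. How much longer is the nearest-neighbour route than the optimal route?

1 m longer than the optimal tour.

Hub: N2=3, N3=4, N4=20, N1=21 ⇒ N2
N2: N3=7, N1=18, N4=23 ⇒ N3
N3: N1=20, N4=24 ⇒ N1
N1: N4=5 ⇒ N4
NN route Hub → N2 → N3 → N1 → N4 → Hub costs 55.
Optimal: Hub → N2 → N1 → N4 → N3 → Hub costs 54 (by enumerating all 12 distinct tours).
Excess = 55 − 54 = 1.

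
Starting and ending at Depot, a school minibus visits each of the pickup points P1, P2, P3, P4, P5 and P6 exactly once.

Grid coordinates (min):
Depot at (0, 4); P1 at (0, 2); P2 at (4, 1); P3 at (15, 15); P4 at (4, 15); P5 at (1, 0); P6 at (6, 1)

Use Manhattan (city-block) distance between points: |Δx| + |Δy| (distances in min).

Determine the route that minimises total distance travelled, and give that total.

Depot→P1→P2→P3→P4→P5→P6→Depot: 2+5+25+11+18+6+9 = 76
Depot→P1→P2→P3→P4→P6→P5→Depot: 2+5+25+11+16+6+5 = 70
Depot→P1→P2→P3→P5→P4→P6→Depot: 2+5+25+29+18+16+9 = 104
Depot→P1→P2→P3→P5→P6→P4→Depot: 2+5+25+29+6+16+15 = 98
Depot→P1→P2→P3→P6→P4→P5→Depot: 2+5+25+23+16+18+5 = 94
Depot→P1→P2→P3→P6→P5→P4→Depot: 2+5+25+23+6+18+15 = 94
Depot→P1→P2→P4→P3→P5→P6→Depot: 2+5+14+11+29+6+9 = 76
Depot→P1→P2→P4→P3→P6→P5→Depot: 2+5+14+11+23+6+5 = 66
… (352 more)
Depot→P1→P5→P2→P6→P3→P4→Depot: 2+3+4+2+23+11+15 = 60  ← best
The minimum is 60.
One optimal route: Depot → P1 → P5 → P2 → P6 → P3 → P4 → Depot (or its reverse).

Minimum total distance: 60 min.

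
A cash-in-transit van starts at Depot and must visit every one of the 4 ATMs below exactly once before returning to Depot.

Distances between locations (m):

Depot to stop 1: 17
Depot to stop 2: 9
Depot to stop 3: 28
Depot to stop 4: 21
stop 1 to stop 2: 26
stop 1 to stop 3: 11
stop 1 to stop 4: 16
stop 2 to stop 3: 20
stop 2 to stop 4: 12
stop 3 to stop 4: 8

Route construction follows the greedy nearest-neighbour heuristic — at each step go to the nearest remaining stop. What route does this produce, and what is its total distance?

From Depot: distances to unvisited — stop 2=9, stop 1=17, stop 4=21, stop 3=28. Nearest is stop 2 (9).
From stop 2: distances to unvisited — stop 4=12, stop 3=20, stop 1=26. Nearest is stop 4 (12).
From stop 4: distances to unvisited — stop 3=8, stop 1=16. Nearest is stop 3 (8).
From stop 3: distances to unvisited — stop 1=11. Nearest is stop 1 (11).
Return stop 1→Depot: 17.
Total = 9 + 12 + 8 + 11 + 17 = 57.

57 m along Depot → stop 2 → stop 4 → stop 3 → stop 1 → Depot.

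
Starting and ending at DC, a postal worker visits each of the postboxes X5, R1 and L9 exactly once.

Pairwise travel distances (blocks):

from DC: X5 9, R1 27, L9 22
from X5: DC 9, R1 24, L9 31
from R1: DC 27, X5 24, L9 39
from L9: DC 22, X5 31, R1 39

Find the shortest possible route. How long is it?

DC → X5 → R1 → L9 → DC: 9+24+39+22 = 94
DC → X5 → L9 → R1 → DC: 9+31+39+27 = 106
DC → R1 → X5 → L9 → DC: 27+24+31+22 = 104
The minimum is 94.
One optimal route: DC → X5 → R1 → L9 → DC (or its reverse).

Shortest round trip = 94 blocks.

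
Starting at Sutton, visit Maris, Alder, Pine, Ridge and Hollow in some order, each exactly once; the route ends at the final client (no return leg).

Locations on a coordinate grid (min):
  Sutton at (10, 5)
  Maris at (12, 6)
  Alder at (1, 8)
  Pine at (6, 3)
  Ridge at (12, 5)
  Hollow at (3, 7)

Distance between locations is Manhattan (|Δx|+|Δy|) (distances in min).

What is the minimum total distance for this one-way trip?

22 min — the minimum one-way total.

There are 5! = 120 possible orderings.
Sutton → Maris → Alder → Pine → Ridge → Hollow: 3+13+10+8+11 = 45
Sutton → Maris → Alder → Pine → Hollow → Ridge: 3+13+10+7+11 = 44
Sutton → Maris → Alder → Ridge → Pine → Hollow: 3+13+14+8+7 = 45
Sutton → Maris → Alder → Ridge → Hollow → Pine: 3+13+14+11+7 = 48
Sutton → Maris → Alder → Hollow → Pine → Ridge: 3+13+3+7+8 = 34
Sutton → Maris → Alder → Hollow → Ridge → Pine: 3+13+3+11+8 = 38
Sutton → Maris → Pine → Alder → Ridge → Hollow: 3+9+10+14+11 = 47
Sutton → Maris → Pine → Alder → Hollow → Ridge: 3+9+10+3+11 = 36
Sutton → Maris → Pine → Ridge → Alder → Hollow: 3+9+8+14+3 = 37
Sutton → Maris → Pine → Ridge → Hollow → Alder: 3+9+8+11+3 = 34
Sutton → Maris → Pine → Hollow → Alder → Ridge: 3+9+7+3+14 = 36
Sutton → Maris → Pine → Hollow → Ridge → Alder: 3+9+7+11+14 = 44
Sutton → Maris → Ridge → Alder → Pine → Hollow: 3+1+14+10+7 = 35
Sutton → Maris → Ridge → Alder → Hollow → Pine: 3+1+14+3+7 = 28
… (106 more)
Sutton → Maris → Ridge → Pine → Hollow → Alder: 3+1+8+7+3 = 22  ← best
The minimum is 22.
One shortest path: Sutton → Maris → Ridge → Pine → Hollow → Alder.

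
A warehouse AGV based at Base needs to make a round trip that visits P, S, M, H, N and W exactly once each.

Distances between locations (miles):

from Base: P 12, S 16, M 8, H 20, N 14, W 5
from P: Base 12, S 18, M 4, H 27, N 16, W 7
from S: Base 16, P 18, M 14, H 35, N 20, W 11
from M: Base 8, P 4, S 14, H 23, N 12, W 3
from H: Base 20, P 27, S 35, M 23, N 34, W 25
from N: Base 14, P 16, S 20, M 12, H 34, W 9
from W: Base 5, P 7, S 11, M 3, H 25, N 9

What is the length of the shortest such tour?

Base - P - S - M - H - N - W - Base: 12+18+14+23+34+9+5 = 115
Base - P - S - M - H - W - N - Base: 12+18+14+23+25+9+14 = 115
Base - P - S - M - N - H - W - Base: 12+18+14+12+34+25+5 = 120
Base - P - S - M - N - W - H - Base: 12+18+14+12+9+25+20 = 110
Base - P - S - M - W - H - N - Base: 12+18+14+3+25+34+14 = 120
Base - P - S - M - W - N - H - Base: 12+18+14+3+9+34+20 = 110
Base - P - S - H - M - N - W - Base: 12+18+35+23+12+9+5 = 114
Base - P - S - H - M - W - N - Base: 12+18+35+23+3+9+14 = 114
… (352 more)
Base - S - N - W - P - M - H - Base: 16+20+9+7+4+23+20 = 99  ← best
The minimum is 99.
One optimal route: Base → S → N → W → P → M → H → Base (or its reverse).

99 miles — the shortest possible round trip.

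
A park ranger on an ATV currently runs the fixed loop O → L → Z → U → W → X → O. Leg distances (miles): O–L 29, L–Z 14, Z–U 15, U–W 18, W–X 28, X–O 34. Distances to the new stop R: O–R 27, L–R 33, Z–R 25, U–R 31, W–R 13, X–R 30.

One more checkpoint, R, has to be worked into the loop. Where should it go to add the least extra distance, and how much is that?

Minimum extra distance: 15 miles, inserting R between W and X.

Insertion cost between consecutive stops i–j is d(i,R) + d(R,j) − d(i,j):
  between O and L: 27 + 33 − 29 = 31
  between L and Z: 33 + 25 − 14 = 44
  between Z and U: 25 + 31 − 15 = 41
  between U and W: 31 + 13 − 18 = 26
  between W and X: 13 + 30 − 28 = 15
  between X and O: 30 + 27 − 34 = 23
Cheapest insertion is between W and X, adding 15.
New total = 138 + 15 = 153.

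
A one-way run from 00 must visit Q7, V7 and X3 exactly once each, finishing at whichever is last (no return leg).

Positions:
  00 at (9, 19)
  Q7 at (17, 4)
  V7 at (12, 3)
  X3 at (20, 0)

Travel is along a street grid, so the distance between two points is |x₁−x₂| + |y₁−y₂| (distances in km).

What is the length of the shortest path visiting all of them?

There are 3! = 6 possible orderings.
00 - Q7 - V7 - X3: 23+6+11 = 40
00 - Q7 - X3 - V7: 23+7+11 = 41
00 - V7 - Q7 - X3: 19+6+7 = 32
00 - V7 - X3 - Q7: 19+11+7 = 37
00 - X3 - Q7 - V7: 30+7+6 = 43
00 - X3 - V7 - Q7: 30+11+6 = 47
The minimum is 32.
One shortest path: 00 → V7 → Q7 → X3.

32 km — the minimum one-way total.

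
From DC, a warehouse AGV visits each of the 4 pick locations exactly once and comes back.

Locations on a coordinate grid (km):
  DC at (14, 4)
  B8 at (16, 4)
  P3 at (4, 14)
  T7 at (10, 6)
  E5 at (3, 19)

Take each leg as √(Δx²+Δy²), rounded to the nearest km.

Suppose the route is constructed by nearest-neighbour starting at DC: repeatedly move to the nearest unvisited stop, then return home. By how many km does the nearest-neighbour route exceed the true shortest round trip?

From DC: B8=2, T7=4, P3=14, E5=19 → choose B8 (2).
From B8: T7=6, P3=16, E5=20 → choose T7 (6).
From T7: P3=10, E5=15 → choose P3 (10).
From P3: E5=5 → choose E5 (5).
NN route DC → B8 → T7 → P3 → E5 → DC costs 42.
Optimal: DC → B8 → E5 → P3 → T7 → DC costs 41 (by enumerating all 12 distinct tours).
Excess = 42 − 41 = 1.

1 km longer than the optimal tour.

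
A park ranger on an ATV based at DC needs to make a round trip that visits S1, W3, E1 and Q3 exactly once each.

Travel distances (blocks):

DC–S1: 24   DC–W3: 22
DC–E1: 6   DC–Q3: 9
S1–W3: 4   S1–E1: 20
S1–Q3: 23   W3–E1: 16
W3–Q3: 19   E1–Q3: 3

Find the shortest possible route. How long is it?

Minimum total distance: 56 blocks.

DC → S1 → W3 → E1 → Q3 → DC: 24+4+16+3+9 = 56
DC → S1 → W3 → Q3 → E1 → DC: 24+4+19+3+6 = 56
DC → S1 → E1 → W3 → Q3 → DC: 24+20+16+19+9 = 88
DC → S1 → E1 → Q3 → W3 → DC: 24+20+3+19+22 = 88
DC → S1 → Q3 → W3 → E1 → DC: 24+23+19+16+6 = 88
DC → S1 → Q3 → E1 → W3 → DC: 24+23+3+16+22 = 88
DC → W3 → S1 → E1 → Q3 → DC: 22+4+20+3+9 = 58
DC → W3 → S1 → Q3 → E1 → DC: 22+4+23+3+6 = 58
DC → W3 → E1 → S1 → Q3 → DC: 22+16+20+23+9 = 90
DC → W3 → Q3 → S1 → E1 → DC: 22+19+23+20+6 = 90
DC → E1 → S1 → W3 → Q3 → DC: 6+20+4+19+9 = 58
DC → E1 → W3 → S1 → Q3 → DC: 6+16+4+23+9 = 58
The minimum is 56.
One optimal route: DC → S1 → W3 → E1 → Q3 → DC (or its reverse).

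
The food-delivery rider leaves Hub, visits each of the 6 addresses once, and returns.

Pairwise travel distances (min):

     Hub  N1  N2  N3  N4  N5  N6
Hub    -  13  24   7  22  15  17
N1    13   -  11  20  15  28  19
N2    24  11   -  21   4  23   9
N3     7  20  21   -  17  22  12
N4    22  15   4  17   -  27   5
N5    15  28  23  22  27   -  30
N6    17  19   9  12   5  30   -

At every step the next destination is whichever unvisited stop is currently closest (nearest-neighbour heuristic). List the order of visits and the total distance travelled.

Total distance 82 min via the nearest-neighbour route Hub → N3 → N6 → N4 → N2 → N1 → N5 → Hub.

Hub → [N3:7 / N1:13 / N5:15 / N6:17 / N4:22 / N2:24] → N3 (7)
N3 → [N6:12 / N4:17 / N1:20 / N2:21 / N5:22] → N6 (12)
N6 → [N4:5 / N2:9 / N1:19 / N5:30] → N4 (5)
N4 → [N2:4 / N1:15 / N5:27] → N2 (4)
N2 → [N1:11 / N5:23] → N1 (11)
N1 → [N5:28] → N5 (28)
Return N5→Hub: 15.
Total = 7 + 12 + 5 + 4 + 11 + 28 + 15 = 82.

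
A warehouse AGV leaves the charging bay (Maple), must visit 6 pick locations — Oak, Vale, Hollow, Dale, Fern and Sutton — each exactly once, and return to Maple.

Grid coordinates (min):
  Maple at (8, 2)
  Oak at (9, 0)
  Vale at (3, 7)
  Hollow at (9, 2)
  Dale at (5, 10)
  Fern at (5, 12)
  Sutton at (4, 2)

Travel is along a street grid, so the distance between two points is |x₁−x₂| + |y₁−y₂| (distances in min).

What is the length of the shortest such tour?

Shortest round trip = 36 min.

With 6 stops there are 6!/2 = 360 distinct round trips (a route and its reverse cost the same).
Maple→Oak→Vale→Hollow→Dale→Fern→Sutton→Maple: 3+13+11+12+2+11+4 = 56
Maple→Oak→Vale→Hollow→Dale→Sutton→Fern→Maple: 3+13+11+12+9+11+13 = 72
Maple→Oak→Vale→Hollow→Fern→Dale→Sutton→Maple: 3+13+11+14+2+9+4 = 56
Maple→Oak→Vale→Hollow→Fern→Sutton→Dale→Maple: 3+13+11+14+11+9+11 = 72
Maple→Oak→Vale→Hollow→Sutton→Dale→Fern→Maple: 3+13+11+5+9+2+13 = 56
Maple→Oak→Vale→Hollow→Sutton→Fern→Dale→Maple: 3+13+11+5+11+2+11 = 56
Maple→Oak→Vale→Dale→Hollow→Fern→Sutton→Maple: 3+13+5+12+14+11+4 = 62
Maple→Oak→Vale→Dale→Hollow→Sutton→Fern→Maple: 3+13+5+12+5+11+13 = 62
… (352 more)
Maple→Oak→Hollow→Dale→Fern→Vale→Sutton→Maple: 3+2+12+2+7+6+4 = 36  ← best
The minimum is 36.
One optimal route: Maple → Oak → Hollow → Dale → Fern → Vale → Sutton → Maple (or its reverse).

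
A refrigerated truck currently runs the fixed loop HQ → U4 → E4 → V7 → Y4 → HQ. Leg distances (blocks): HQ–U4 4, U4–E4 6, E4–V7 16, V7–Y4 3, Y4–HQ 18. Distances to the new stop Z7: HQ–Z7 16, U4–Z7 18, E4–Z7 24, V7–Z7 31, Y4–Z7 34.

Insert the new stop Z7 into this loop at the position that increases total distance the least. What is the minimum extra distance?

+30 blocks — insert Z7 between HQ and U4.

Insertion cost between consecutive stops i–j is d(i,Z7) + d(Z7,j) − d(i,j):
  between HQ and U4: 16 + 18 − 4 = 30
  between U4 and E4: 18 + 24 − 6 = 36
  between E4 and V7: 24 + 31 − 16 = 39
  between V7 and Y4: 31 + 34 − 3 = 62
  between Y4 and HQ: 34 + 16 − 18 = 32
Cheapest insertion is between HQ and U4, adding 30.
New total = 47 + 30 = 77.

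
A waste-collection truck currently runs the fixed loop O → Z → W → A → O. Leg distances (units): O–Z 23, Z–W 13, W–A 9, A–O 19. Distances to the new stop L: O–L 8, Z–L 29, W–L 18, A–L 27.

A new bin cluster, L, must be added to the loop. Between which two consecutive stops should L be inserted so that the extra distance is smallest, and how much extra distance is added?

Insertion cost between consecutive stops i–j is d(i,L) + d(L,j) − d(i,j):
  between O and Z: 8 + 29 − 23 = 14
  between Z and W: 29 + 18 − 13 = 34
  between W and A: 18 + 27 − 9 = 36
  between A and O: 27 + 8 − 19 = 16
Cheapest insertion is between O and Z, adding 14.
New total = 64 + 14 = 78.

Adding 14 by placing L on the O–Z leg.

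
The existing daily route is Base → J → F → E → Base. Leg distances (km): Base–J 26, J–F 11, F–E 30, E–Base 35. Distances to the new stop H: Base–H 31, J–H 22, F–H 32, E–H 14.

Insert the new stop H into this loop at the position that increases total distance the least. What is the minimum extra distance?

Adding 10 km by placing H on the E–Base leg.

Insertion cost between consecutive stops i–j is d(i,H) + d(H,j) − d(i,j):
  between Base and J: 31 + 22 − 26 = 27
  between J and F: 22 + 32 − 11 = 43
  between F and E: 32 + 14 − 30 = 16
  between E and Base: 14 + 31 − 35 = 10
Cheapest insertion is between E and Base, adding 10.
New total = 102 + 10 = 112.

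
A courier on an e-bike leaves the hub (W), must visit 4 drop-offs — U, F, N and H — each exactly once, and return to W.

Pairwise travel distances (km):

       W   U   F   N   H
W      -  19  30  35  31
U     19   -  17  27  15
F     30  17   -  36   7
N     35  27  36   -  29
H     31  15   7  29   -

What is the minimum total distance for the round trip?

107 km — the shortest possible round trip.

W-U-F-N-H-W: 19+17+36+29+31 = 132
W-U-F-H-N-W: 19+17+7+29+35 = 107
W-U-N-F-H-W: 19+27+36+7+31 = 120
W-U-N-H-F-W: 19+27+29+7+30 = 112
W-U-H-F-N-W: 19+15+7+36+35 = 112
W-U-H-N-F-W: 19+15+29+36+30 = 129
W-F-U-N-H-W: 30+17+27+29+31 = 134
W-F-U-H-N-W: 30+17+15+29+35 = 126
W-F-N-U-H-W: 30+36+27+15+31 = 139
W-F-H-U-N-W: 30+7+15+27+35 = 114
W-N-U-F-H-W: 35+27+17+7+31 = 117
W-N-F-U-H-W: 35+36+17+15+31 = 134
The minimum is 107.
One optimal route: W → U → F → H → N → W (or its reverse).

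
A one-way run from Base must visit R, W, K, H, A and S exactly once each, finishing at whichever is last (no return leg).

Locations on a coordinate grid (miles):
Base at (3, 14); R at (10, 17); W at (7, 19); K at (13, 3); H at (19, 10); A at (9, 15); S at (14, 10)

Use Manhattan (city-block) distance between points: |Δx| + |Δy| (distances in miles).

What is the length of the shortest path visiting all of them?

There are 6! = 720 possible orderings.
Base → R → W → K → H → A → S: 10+5+22+13+15+10 = 75
Base → R → W → K → H → S → A: 10+5+22+13+5+10 = 65
Base → R → W → K → A → H → S: 10+5+22+16+15+5 = 73
Base → R → W → K → A → S → H: 10+5+22+16+10+5 = 68
Base → R → W → K → S → H → A: 10+5+22+8+5+15 = 65
Base → R → W → K → S → A → H: 10+5+22+8+10+15 = 70
Base → R → W → H → K → A → S: 10+5+21+13+16+10 = 75
Base → R → W → H → K → S → A: 10+5+21+13+8+10 = 67
… (712 more)
Base → W → R → A → H → S → K: 9+5+3+15+5+8 = 45  ← best
The minimum is 45.
One shortest path: Base → W → R → A → H → S → K.

Minimum one-way distance = 45 miles.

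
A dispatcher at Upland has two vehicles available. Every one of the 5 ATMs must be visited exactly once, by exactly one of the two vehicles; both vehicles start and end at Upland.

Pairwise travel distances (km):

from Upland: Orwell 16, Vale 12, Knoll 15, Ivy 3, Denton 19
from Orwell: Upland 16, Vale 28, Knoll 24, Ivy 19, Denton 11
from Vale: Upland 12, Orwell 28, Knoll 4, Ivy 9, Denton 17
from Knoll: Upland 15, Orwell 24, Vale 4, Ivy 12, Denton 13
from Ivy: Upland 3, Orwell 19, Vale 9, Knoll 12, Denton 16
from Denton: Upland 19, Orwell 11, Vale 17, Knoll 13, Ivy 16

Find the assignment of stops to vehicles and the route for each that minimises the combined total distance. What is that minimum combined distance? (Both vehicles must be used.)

Check every non-empty split of the stops between the two vehicles; for each half take its own optimal tour:
  {Orwell} + {Vale, Knoll, Ivy, Denton}: 32 + 48 = 80
  {Vale} + {Orwell, Knoll, Ivy, Denton}: 24 + 55 = 79
  {Orwell, Vale} + {Knoll, Ivy, Denton}: 56 + 47 = 103
  {Knoll} + {Orwell, Vale, Ivy, Denton}: 30 + 56 = 86
  {Orwell, Knoll} + {Vale, Ivy, Denton}: 55 + 48 = 103
  {Vale, Knoll} + {Orwell, Ivy, Denton}: 31 + 46 = 77
  … (15 splits in total)
  {Ivy} + {Orwell, Vale, Knoll, Denton}: 6 + 56 = 62  ← best
Best: vehicle 1 Upland → Ivy → Upland = 6; vehicle 2 Upland → Orwell → Denton → Knoll → Vale → Upland = 56; combined 62.

Minimum combined distance: 62 km.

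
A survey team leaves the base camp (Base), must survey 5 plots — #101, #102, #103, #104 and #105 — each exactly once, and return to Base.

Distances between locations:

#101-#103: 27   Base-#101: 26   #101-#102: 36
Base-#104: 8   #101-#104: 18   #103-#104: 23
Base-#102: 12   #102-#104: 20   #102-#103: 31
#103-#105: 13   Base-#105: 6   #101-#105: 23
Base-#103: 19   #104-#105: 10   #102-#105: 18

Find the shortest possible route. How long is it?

There are 60 distinct closed tours to check (reversals are equivalent).
Base→#101→#102→#103→#104→#105→Base: 26+36+31+23+10+6 = 132
Base→#101→#102→#103→#105→#104→Base: 26+36+31+13+10+8 = 124
Base→#101→#102→#104→#103→#105→Base: 26+36+20+23+13+6 = 124
Base→#101→#102→#104→#105→#103→Base: 26+36+20+10+13+19 = 124
Base→#101→#102→#105→#103→#104→Base: 26+36+18+13+23+8 = 124
Base→#101→#102→#105→#104→#103→Base: 26+36+18+10+23+19 = 132
Base→#101→#103→#102→#104→#105→Base: 26+27+31+20+10+6 = 120
Base→#101→#103→#102→#105→#104→Base: 26+27+31+18+10+8 = 120
Base→#101→#103→#104→#102→#105→Base: 26+27+23+20+18+6 = 120
Base→#101→#103→#104→#105→#102→Base: 26+27+23+10+18+12 = 116
Base→#101→#103→#105→#102→#104→Base: 26+27+13+18+20+8 = 112
Base→#101→#103→#105→#104→#102→Base: 26+27+13+10+20+12 = 108
Base→#101→#104→#102→#103→#105→Base: 26+18+20+31+13+6 = 114
Base→#101→#104→#102→#105→#103→Base: 26+18+20+18+13+19 = 114
… (46 more)
Base→#102→#104→#101→#103→#105→Base: 12+20+18+27+13+6 = 96  ← best
The minimum is 96.
One optimal route: Base → #102 → #104 → #101 → #103 → #105 → Base (or its reverse).

Minimum total distance: 96.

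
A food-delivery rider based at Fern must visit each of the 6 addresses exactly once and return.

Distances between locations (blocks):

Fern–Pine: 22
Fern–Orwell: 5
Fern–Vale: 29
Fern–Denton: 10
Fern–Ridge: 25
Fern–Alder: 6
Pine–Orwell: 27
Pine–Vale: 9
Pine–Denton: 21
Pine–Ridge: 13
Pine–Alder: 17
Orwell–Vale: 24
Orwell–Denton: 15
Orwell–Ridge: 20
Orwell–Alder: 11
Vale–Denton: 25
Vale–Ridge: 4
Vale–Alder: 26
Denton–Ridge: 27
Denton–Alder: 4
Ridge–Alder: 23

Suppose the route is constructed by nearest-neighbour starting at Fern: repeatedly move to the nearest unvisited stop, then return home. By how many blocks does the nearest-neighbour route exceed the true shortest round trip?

Fern: Orwell=5, Alder=6, Denton=10, Pine=22, Ridge=25, Vale=29 ⇒ Orwell
Orwell: Alder=11, Denton=15, Ridge=20, Vale=24, Pine=27 ⇒ Alder
Alder: Denton=4, Pine=17, Ridge=23, Vale=26 ⇒ Denton
Denton: Pine=21, Vale=25, Ridge=27 ⇒ Pine
Pine: Vale=9, Ridge=13 ⇒ Vale
Vale: Ridge=4 ⇒ Ridge
NN route Fern → Orwell → Alder → Denton → Pine → Vale → Ridge → Fern costs 79.
Optimal: Fern → Orwell → Ridge → Vale → Pine → Denton → Alder → Fern costs 69 (by enumerating all 360 distinct tours).
Excess = 79 − 69 = 10.

The nearest-neighbour route is 10 blocks longer than optimal.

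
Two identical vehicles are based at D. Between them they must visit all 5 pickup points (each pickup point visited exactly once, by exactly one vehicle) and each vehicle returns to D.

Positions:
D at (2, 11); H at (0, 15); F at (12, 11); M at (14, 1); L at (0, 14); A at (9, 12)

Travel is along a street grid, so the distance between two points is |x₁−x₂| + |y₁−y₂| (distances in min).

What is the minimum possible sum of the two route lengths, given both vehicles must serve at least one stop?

There are 2^4 − 1 = 15 ways to divide the 5 stops into two non-empty groups. For each, the best each vehicle can do is its own shortest tour through its group:
  {H} + {F, M, L, A}: 12 + 54 = 66
  {F} + {H, M, L, A}: 20 + 56 = 76
  {H, F} + {M, L, A}: 32 + 54 = 86
  {M} + {H, F, L, A}: 44 + 32 = 76
  {H, M} + {F, L, A}: 56 + 30 = 86
  {F, M} + {H, L, A}: 44 + 26 = 70
  … (15 splits in total)
  {H, L} + {F, M, A}: 12 + 46 = 58  ← best
Best: vehicle 1 D → H → L → D = 12; vehicle 2 D → F → M → A → D = 46; combined 58.

Minimum combined distance: 58 min.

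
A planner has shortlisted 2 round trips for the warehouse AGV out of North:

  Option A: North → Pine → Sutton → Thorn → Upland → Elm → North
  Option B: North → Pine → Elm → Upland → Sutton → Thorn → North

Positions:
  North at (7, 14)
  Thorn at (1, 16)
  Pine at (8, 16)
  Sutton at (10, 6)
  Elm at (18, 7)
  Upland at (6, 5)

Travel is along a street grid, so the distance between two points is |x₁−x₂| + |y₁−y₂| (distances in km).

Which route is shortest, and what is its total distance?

Option A: 3 + 12 + 19 + 16 + 14 + 18 = 82
Option B: 3 + 19 + 14 + 5 + 19 + 8 = 68

Shortest is Option B, total 68 km.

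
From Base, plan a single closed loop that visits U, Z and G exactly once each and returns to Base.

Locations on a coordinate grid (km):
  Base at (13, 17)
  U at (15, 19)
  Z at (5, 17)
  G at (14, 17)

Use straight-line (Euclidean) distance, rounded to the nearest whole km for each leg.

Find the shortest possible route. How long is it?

Base→U→Z→G→Base: 3+10+9+1 = 23
Base→U→G→Z→Base: 3+2+9+8 = 22
Base→Z→U→G→Base: 8+10+2+1 = 21
The minimum is 21.
One optimal route: Base → Z → U → G → Base (or its reverse).

Minimum total distance: 21 km.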